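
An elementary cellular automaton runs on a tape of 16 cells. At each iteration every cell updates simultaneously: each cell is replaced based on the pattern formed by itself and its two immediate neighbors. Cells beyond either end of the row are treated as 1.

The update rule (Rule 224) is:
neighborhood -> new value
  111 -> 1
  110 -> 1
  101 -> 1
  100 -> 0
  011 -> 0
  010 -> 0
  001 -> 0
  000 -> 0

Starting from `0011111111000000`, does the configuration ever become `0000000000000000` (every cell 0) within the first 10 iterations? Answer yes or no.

yes

0001111111000000
0000111111000000
0000011111000000
0000001111000000
0000000111000000
0000000011000000
0000000001000000
0000000000000000
all cells are 0 at iteration 8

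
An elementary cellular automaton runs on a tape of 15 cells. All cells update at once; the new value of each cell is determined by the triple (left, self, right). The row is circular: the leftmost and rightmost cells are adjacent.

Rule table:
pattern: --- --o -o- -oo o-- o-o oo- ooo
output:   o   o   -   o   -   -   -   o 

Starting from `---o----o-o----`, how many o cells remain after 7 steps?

11

ooo--ooo----ooo
oo--ooo--oooooo
o--ooo--ooooooo
--ooo--oooooooo
-ooo--oooooooo-
ooo--oooooooo--
oo--oooooooo--o
count of o: 11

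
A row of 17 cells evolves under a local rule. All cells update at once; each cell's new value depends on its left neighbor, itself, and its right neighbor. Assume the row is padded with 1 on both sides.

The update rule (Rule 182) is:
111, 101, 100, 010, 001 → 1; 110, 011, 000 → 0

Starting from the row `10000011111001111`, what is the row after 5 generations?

01011101011110111

generation 1: 01000101110110111
generation 2: 11101110101001011
generation 3: 11010101111111101
generation 4: 10111110111111010
generation 5: 01011101011110111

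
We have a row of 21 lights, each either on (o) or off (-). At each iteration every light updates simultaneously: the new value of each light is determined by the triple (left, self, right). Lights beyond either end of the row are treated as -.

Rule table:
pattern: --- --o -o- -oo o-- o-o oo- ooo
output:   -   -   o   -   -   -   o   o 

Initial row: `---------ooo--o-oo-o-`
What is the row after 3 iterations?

-----------o--o--o-o-

----------oo--o--o-o-
-----------o--o--o-o-
-----------o--o--o-o-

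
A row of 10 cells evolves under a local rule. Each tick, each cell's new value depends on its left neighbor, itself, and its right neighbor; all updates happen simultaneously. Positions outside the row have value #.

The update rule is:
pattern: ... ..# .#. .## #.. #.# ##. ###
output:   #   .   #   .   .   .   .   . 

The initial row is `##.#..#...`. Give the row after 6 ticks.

...#..#.#.
.#.#..#.#.
.#.#..#.#.  (fixed point — unchanged through tick 6)

.#.#..#.#.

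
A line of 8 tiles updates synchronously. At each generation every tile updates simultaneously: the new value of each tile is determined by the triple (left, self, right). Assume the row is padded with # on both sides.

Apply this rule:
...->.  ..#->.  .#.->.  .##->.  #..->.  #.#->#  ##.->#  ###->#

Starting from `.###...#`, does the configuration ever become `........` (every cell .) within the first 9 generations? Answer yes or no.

#.##....
##.#....
###.....
###.....  (fixed point — unchanged through generation 9)
generation 9 is ###....., still not uniform .

no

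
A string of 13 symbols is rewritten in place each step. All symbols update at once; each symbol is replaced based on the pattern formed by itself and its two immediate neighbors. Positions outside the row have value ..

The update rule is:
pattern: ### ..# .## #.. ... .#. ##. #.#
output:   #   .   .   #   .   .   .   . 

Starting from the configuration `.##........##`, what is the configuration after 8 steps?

step 1: ...#.........
step 2: ....#........
step 3: .....#.......
step 4: ......#......
step 5: .......#.....
step 6: ........#....
step 7: .........#...
step 8: ..........#..

..........#..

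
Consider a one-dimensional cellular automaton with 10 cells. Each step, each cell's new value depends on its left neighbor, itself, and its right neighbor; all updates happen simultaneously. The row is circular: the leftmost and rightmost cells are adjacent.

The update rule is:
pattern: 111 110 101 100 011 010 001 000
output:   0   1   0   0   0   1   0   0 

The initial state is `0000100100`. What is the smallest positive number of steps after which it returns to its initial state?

0000100100

1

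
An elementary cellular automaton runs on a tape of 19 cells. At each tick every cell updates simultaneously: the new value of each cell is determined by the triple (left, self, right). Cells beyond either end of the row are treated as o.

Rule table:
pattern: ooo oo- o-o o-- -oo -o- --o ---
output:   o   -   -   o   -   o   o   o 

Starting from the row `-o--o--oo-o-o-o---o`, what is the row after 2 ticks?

-oooooo---o-o-oooo-
--oooo-oooo-o--oo--

--oooo-oooo-o--oo--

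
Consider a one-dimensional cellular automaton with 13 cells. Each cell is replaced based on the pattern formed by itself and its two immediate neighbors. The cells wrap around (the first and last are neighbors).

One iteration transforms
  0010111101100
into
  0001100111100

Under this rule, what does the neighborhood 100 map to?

0

At position 11 the neighborhood is 100; the next row has 0 there.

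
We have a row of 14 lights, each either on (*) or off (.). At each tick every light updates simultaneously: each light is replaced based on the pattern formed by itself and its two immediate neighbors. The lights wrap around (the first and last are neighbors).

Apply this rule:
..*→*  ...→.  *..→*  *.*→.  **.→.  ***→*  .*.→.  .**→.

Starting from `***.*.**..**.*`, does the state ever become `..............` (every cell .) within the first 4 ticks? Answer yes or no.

no

**......**....
..*....*..*..*
**.*..*.**.**.
....**........
tick 4 is ....**........, still not uniform .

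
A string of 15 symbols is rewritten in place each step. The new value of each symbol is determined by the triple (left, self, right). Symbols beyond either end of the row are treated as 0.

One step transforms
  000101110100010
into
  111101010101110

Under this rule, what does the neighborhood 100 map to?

At position 10 the neighborhood is 100; the next row has 0 there.

0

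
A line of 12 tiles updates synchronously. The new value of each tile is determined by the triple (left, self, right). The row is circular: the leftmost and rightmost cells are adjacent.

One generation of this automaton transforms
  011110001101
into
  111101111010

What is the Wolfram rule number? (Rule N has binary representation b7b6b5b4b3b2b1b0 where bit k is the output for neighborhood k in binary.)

position 2: 111 → 1  (bit 7 = 1)
position 4: 110 → 0  (bit 6 = 0)
position 0: 101 → 1  (bit 5 = 1)
position 5: 100 → 1  (bit 4 = 1)
position 1: 011 → 1  (bit 3 = 1)
position 11: 010 → 0  (bit 2 = 0)
position 7: 001 → 1  (bit 1 = 1)
position 6: 000 → 1  (bit 0 = 1)
bits b7..b0 = 10111011 = 187

187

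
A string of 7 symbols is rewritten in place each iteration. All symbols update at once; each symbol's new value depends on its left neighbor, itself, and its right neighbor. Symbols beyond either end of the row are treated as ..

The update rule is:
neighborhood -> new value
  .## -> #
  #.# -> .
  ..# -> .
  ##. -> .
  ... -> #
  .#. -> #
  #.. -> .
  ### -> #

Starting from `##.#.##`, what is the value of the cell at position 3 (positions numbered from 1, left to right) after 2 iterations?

#..#.#.
#..#.#.
position 3 holds .

.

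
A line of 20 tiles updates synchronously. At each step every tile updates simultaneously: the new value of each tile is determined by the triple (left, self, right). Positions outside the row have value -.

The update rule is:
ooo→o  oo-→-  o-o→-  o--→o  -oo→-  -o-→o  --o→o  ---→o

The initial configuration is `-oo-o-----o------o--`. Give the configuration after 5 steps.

ooo-o---oooooooo-ooo

o---oooooooooooooooo
oooo-oooooooooooooo-
-oo---oooooooooooo-o
o--ooo-oooooooooo--o
ooo-o---oooooooo-ooo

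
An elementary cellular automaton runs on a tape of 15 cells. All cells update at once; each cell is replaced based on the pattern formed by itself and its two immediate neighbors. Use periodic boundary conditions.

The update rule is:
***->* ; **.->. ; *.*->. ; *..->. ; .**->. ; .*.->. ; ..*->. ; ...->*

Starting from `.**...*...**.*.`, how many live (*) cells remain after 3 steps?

....*...*......
***...*...*****
**..*...*..****
count of *: 8

8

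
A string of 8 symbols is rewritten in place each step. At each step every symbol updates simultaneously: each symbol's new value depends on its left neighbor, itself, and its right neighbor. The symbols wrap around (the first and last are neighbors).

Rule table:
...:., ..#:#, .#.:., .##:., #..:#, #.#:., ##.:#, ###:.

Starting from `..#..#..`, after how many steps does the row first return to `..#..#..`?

step 1: .#.##.#.
step 2: #...#..#
step 3: ##.#.##.
step 4: .#....#.
step 5: #.#..#.#
step 6: #..##...
step 7: .##.##.#
step 8: ..#..#..

8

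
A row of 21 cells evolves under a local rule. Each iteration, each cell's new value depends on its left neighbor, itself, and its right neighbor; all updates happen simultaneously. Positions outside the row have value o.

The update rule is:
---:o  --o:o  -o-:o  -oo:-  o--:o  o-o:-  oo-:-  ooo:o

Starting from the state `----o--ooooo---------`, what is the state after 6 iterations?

oo---o---o---o---oooo

ooooooo-ooo-ooooooooo
oooooo---o---oooooooo
ooooo-ooooooo-ooooooo
oooo---ooooo---oooooo
ooo-ooo-ooo-ooo-ooooo
oo---o---o---o---oooo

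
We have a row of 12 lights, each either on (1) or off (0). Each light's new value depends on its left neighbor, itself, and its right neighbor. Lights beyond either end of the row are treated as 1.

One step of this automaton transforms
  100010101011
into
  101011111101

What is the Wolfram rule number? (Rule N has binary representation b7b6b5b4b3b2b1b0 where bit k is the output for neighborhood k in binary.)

position 11: 111 → 1  (bit 7 = 1)
position 0: 110 → 1  (bit 6 = 1)
position 5: 101 → 1  (bit 5 = 1)
position 1: 100 → 0  (bit 4 = 0)
position 10: 011 → 0  (bit 3 = 0)
position 4: 010 → 1  (bit 2 = 1)
position 3: 001 → 0  (bit 1 = 0)
position 2: 000 → 1  (bit 0 = 1)
bits b7..b0 = 11100101 = 229

229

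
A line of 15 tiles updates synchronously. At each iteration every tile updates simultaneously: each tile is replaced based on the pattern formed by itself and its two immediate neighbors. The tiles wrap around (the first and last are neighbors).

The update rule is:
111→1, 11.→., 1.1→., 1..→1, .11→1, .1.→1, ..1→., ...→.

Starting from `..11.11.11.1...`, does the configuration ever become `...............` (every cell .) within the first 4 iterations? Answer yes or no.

iteration 1: ..1..1..1..11..
iteration 2: ..11.11.11.1.1.
iteration 3: ..1..1..1..1.11
iteration 4: 1.11.11.11.1.1.
iteration 4 is 1.11.11.11.1.1., still not uniform .

no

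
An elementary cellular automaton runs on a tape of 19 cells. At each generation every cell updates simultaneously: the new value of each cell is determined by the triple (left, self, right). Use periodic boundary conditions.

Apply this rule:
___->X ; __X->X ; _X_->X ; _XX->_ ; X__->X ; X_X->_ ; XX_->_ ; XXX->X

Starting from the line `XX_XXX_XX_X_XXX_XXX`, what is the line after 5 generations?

X___XXXXXXXXXX___XX

X___X_____X__X___XX
_XXXXXXXXXXXXXXXX_X
__XXXXXXXXXXXXXX__X
XX_XXXXXXXXXXXX_XXX
X___XXXXXXXXXX___XX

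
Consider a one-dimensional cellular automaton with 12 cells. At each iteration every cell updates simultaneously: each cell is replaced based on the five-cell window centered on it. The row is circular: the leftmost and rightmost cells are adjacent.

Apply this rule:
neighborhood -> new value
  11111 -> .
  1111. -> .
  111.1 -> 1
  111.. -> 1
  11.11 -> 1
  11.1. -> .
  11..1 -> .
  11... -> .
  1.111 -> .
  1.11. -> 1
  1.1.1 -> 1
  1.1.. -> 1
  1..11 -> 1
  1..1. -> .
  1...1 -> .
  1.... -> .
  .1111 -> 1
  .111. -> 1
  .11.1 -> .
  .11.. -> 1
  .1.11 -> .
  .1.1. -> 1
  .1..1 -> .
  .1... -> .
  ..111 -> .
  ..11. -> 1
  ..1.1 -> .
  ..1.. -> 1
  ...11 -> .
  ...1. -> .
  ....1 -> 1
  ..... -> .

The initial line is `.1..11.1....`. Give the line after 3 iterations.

.1.11..1...1
11.11..1....
1.111..1..1.

1.111..1..1.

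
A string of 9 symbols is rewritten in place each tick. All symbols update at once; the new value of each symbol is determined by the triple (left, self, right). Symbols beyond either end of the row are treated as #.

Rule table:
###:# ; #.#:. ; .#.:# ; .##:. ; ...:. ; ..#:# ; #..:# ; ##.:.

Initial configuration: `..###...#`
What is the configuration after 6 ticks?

tick 1: ##.#.#.#.
tick 2: #..#.#.#.
tick 3: .###.#.#.
tick 4: ..#..#.#.
tick 5: ######.#.
tick 6: #####..#.

#####..#.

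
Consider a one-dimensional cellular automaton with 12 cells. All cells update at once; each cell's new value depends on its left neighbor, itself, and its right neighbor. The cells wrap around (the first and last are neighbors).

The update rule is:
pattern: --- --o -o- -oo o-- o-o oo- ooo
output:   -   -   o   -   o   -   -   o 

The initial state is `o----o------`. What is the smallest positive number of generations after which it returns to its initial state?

generation 1: oo---oo-----
generation 2: --o----o----
generation 3: --oo---oo---
generation 4: ----o----o--
generation 5: ----oo---oo-
generation 6: ------o----o
generation 7: o-----oo---o
generation 8: -o------o---
generation 9: -oo-----oo--
generation 10: ---o------o-
generation 11: ---oo-----oo
generation 12: o----o------

12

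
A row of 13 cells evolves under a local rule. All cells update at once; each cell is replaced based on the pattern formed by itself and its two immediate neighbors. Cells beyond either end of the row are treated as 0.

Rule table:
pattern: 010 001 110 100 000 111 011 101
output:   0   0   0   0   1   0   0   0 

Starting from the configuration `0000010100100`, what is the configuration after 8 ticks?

1111000000001
0000011111100
1111000000001  (repeats tick 1; period 2)
tick 8: 0000011111100

0000011111100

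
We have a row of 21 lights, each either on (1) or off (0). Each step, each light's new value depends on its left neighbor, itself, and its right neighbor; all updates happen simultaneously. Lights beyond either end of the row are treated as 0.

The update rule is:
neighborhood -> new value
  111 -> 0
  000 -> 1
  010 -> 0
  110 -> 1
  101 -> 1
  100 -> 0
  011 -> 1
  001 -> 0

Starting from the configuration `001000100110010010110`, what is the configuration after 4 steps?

001001100000100111001

100010000110000001110
001000110110111101010
100010111111100110100
001001100000100111001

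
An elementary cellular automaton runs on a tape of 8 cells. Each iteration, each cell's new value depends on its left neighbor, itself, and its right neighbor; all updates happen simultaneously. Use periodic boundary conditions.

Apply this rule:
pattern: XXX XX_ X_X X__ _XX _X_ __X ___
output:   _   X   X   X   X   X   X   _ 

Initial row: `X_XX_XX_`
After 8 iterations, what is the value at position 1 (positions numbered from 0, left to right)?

XXXXXXXX
________
________  (fixed point — unchanged through iteration 8)
position 1 holds _

_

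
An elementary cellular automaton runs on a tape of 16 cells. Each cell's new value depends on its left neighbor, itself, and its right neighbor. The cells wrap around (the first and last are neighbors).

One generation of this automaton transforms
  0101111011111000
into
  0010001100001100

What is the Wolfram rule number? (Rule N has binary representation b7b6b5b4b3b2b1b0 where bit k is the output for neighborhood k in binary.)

112

position 4: 111 → 0  (bit 7 = 0)
position 6: 110 → 1  (bit 6 = 1)
position 2: 101 → 1  (bit 5 = 1)
position 13: 100 → 1  (bit 4 = 1)
position 3: 011 → 0  (bit 3 = 0)
position 1: 010 → 0  (bit 2 = 0)
position 0: 001 → 0  (bit 1 = 0)
position 14: 000 → 0  (bit 0 = 0)
bits b7..b0 = 01110000 = 112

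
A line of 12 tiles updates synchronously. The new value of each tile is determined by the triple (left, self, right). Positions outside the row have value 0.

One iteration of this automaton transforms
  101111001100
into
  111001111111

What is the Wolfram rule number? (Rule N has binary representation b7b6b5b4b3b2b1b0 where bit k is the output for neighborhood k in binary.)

position 3: 111 → 0  (bit 7 = 0)
position 5: 110 → 1  (bit 6 = 1)
position 1: 101 → 1  (bit 5 = 1)
position 6: 100 → 1  (bit 4 = 1)
position 2: 011 → 1  (bit 3 = 1)
position 0: 010 → 1  (bit 2 = 1)
position 7: 001 → 1  (bit 1 = 1)
position 11: 000 → 1  (bit 0 = 1)
bits b7..b0 = 01111111 = 127

127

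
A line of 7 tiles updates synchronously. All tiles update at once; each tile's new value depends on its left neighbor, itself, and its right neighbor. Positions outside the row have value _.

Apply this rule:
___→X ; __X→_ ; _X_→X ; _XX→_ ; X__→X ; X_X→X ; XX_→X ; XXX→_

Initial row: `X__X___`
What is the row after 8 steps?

XX_XXXX
_XX___X
__XXX_X
X___XXX
XXX___X
__XXX_X  (repeats step 3; period 3)
step 8: XXX___X

XXX___X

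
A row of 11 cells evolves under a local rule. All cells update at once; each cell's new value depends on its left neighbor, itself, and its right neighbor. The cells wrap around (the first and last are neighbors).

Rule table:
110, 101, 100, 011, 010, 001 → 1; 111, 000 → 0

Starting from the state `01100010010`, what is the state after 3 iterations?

00110110000

11110111111
00011100000
00110110000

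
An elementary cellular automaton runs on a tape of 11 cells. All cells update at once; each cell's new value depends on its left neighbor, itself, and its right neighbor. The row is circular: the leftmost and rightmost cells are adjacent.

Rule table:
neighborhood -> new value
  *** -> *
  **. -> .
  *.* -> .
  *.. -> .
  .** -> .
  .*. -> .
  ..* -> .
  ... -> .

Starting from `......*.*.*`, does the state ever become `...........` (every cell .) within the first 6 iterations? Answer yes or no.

...........
all cells are . at iteration 1

yes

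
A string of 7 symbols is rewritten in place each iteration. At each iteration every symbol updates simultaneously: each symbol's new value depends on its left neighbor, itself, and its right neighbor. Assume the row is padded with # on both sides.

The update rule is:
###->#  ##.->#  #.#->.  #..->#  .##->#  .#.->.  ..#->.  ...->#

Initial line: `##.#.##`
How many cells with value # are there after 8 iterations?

6

iteration 1: ##...##
iteration 2: ####.##
iteration 3: ####.##  (fixed point — unchanged through iteration 8)
count of #: 6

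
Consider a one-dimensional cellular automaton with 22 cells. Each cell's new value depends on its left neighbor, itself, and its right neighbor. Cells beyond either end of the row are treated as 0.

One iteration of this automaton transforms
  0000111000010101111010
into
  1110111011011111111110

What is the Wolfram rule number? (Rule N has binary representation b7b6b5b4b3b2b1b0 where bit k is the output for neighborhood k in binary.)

237

position 5: 111 → 1  (bit 7 = 1)
position 6: 110 → 1  (bit 6 = 1)
position 12: 101 → 1  (bit 5 = 1)
position 7: 100 → 0  (bit 4 = 0)
position 4: 011 → 1  (bit 3 = 1)
position 11: 010 → 1  (bit 2 = 1)
position 3: 001 → 0  (bit 1 = 0)
position 0: 000 → 1  (bit 0 = 1)
bits b7..b0 = 11101101 = 237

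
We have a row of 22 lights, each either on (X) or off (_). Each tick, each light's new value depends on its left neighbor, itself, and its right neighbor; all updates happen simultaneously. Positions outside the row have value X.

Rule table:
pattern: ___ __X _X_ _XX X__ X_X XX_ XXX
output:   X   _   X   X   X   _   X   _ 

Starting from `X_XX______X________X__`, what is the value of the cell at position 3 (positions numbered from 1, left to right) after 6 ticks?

X_XXXXXXX_XXXXXXXX_XX_
X_X_____X_X______X_XX_
X_XXXXX_X_XXXXXX_X_XX_
X_X___X_X_X____X_X_XX_
X_XXX_X_X_XXXX_X_X_XX_
X_X_X_X_X_X__X_X_X_XX_
position 3 holds X

X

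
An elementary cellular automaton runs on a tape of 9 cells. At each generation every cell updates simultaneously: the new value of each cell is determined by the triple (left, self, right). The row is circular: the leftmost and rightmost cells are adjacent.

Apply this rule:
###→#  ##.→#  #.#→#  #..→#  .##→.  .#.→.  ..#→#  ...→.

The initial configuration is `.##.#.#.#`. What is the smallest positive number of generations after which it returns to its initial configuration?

9

#.##.#.#.
.#.##.#.#
#.#.##.#.
.#.#.##.#
#.#.#.##.
.#.#.#.##
#.#.#.#.#
##.#.#.#.
.##.#.#.#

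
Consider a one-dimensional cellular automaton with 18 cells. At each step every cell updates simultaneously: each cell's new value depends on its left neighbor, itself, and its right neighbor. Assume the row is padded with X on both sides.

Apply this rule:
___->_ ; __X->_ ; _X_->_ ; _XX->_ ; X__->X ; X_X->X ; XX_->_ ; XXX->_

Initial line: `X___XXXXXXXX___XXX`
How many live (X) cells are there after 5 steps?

step 1: _X__________X_____
step 2: X_X__________X____
step 3: _X_X__________X___
step 4: X_X_X__________X__
step 5: _X_X_X__________X_
count of X: 4

4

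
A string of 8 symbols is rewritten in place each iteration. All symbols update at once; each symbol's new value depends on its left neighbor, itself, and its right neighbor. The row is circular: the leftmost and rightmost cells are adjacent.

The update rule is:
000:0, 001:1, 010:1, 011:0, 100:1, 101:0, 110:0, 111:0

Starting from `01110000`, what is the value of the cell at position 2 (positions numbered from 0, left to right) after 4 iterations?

10001000
11011101
00000000
00000000
position 2 holds 0

0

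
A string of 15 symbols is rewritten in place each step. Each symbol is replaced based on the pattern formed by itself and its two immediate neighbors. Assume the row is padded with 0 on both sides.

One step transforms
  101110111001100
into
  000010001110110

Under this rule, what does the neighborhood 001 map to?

1

At position 10 the neighborhood is 001; the next row has 1 there.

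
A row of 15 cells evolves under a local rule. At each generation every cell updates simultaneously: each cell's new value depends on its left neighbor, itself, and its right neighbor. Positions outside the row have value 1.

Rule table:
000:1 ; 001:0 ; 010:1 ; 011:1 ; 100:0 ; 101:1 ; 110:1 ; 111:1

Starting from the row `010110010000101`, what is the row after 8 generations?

generation 1: 111110010110111
generation 2: 111110011111111
generation 3: 111110011111111  (fixed point — unchanged through generation 8)

111110011111111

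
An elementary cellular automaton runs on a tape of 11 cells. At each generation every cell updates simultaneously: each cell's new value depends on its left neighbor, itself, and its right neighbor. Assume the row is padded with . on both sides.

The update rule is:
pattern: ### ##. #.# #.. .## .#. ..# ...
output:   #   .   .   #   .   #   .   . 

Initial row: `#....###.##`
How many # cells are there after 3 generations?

generation 1: ##....#....
generation 2: ..#...##...
generation 3: ..##....#..
count of #: 3

3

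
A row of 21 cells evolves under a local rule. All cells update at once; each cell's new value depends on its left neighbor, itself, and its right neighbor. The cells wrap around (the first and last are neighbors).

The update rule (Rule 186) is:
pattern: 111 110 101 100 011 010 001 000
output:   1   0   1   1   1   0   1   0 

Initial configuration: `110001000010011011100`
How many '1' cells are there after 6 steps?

101010100101110111011
010101011011101110111
101010110111011101110
010101101110111011101
101011011101110111010
010110111011101110101
count of 1: 14

14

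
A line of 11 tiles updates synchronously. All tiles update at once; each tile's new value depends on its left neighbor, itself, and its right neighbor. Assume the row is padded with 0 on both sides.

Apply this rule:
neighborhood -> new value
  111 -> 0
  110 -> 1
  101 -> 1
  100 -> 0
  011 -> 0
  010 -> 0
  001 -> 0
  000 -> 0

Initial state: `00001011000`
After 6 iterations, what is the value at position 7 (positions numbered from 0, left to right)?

0

iteration 1: 00000101000
iteration 2: 00000010000
iteration 3: 00000000000
iteration 4: 00000000000  (fixed point — unchanged through iteration 6)
position 7 holds 0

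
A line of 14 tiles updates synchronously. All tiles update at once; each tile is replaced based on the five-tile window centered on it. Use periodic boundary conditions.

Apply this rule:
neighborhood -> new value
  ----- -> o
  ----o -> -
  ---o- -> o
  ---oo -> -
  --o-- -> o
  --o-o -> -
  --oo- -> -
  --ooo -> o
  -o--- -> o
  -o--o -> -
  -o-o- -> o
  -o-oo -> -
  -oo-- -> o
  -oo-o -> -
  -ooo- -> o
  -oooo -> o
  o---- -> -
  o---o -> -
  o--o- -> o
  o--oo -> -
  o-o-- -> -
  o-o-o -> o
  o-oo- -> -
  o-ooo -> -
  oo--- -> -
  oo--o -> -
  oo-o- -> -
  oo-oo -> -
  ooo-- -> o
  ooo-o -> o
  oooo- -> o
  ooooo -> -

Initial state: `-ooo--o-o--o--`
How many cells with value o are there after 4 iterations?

9

iteration 1: -ooo-o-o--ooo-
iteration 2: -ooo-oo---ooo-
iteration 3: -ooo--o---ooo-
iteration 4: -ooo-ooo--ooo-
count of o: 9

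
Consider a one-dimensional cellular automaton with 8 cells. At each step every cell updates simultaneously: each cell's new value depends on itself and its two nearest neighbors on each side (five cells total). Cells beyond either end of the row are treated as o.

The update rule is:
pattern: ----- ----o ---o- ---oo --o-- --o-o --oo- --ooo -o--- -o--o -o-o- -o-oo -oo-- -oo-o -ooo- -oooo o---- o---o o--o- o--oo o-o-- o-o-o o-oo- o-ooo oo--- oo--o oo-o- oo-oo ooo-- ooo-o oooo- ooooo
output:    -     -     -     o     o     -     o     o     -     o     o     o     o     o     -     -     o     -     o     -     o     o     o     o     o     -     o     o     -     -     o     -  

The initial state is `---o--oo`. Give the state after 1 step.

o--oo-o-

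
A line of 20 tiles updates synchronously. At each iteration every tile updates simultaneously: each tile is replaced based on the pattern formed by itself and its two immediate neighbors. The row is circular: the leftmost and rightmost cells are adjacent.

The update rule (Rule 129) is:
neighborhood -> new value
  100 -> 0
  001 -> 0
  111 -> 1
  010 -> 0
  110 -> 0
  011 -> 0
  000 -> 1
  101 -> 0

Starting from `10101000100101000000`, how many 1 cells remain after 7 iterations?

00000010000000011110
11111000111111001100
01110010011110000000
00100000001100111111
00001111100000011110
11100111001111001100
01000010000110000000
count of 1: 4

4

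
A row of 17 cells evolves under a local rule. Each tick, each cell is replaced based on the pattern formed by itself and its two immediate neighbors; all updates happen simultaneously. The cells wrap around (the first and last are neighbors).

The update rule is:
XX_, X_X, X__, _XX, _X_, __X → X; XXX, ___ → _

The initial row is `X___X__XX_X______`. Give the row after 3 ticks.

XX_XX_____XXXXXXX

tick 1: XX_XXXXXXXXX____X
tick 2: _XXX_______XX__XX
tick 3: XX_XX_____XXXXXXX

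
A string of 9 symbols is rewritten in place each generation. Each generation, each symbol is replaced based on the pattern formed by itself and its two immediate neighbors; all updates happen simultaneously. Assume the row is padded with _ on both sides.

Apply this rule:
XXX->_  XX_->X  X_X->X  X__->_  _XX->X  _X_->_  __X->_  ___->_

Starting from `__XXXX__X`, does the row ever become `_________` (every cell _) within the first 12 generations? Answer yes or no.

yes

generation 1: __X__X___
generation 2: _________
all cells are _ at generation 2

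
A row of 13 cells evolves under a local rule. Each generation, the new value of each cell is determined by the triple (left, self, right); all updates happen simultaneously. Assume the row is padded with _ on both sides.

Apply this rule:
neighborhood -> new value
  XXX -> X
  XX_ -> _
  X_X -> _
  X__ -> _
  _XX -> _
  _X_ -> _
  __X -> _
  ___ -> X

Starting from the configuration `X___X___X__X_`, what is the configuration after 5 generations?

__X___X______
X___X___XXXXX
__X___X__XXX_
X___X_____X__
__X___XXX___X

__X___XXX___X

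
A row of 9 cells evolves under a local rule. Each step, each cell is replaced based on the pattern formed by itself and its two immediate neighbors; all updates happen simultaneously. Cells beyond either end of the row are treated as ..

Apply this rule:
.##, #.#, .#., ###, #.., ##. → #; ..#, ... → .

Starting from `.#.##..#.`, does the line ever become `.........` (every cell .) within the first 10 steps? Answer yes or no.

no

step 1: .#####.##
step 2: .########
step 3: .########  (fixed point — unchanged through step 10)
step 10 is .########, still not uniform .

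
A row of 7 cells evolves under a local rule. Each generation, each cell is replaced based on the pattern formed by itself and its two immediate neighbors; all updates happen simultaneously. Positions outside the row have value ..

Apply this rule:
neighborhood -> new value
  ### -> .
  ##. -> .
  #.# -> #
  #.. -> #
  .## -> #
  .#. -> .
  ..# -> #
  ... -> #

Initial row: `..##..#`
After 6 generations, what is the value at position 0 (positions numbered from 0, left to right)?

.

generation 1: ###.##.
generation 2: #..##.#
generation 3: .###.#.
generation 4: ##..#.#
generation 5: #.##.#.
generation 6: .##.#.#
position 0 holds .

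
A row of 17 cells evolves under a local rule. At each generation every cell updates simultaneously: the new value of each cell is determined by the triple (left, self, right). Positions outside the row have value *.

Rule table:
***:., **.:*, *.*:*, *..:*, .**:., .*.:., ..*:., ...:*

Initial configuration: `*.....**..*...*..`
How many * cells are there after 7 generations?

*****..**..**..*.
....**..**..**..*
***..**..**..**..
..**..**..**..**.
*..**..**..**..**
**..**..**..**...
.**..**..**..***.
count of *: 9

9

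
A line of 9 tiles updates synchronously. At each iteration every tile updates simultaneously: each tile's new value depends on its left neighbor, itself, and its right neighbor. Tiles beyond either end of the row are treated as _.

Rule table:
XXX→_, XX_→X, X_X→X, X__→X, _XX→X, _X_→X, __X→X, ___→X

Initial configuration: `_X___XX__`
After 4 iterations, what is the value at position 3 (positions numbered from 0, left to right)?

_

XXXXXXXXX
X_______X
XXXXXXXXX  (repeats iteration 1; period 2)
iteration 4: X_______X
position 3 holds _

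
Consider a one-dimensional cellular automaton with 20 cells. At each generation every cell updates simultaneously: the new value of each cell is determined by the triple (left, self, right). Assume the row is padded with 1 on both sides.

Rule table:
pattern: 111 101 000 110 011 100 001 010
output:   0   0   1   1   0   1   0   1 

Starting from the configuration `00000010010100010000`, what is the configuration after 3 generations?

generation 1: 11111011010111011110
generation 2: 00001001010001000010
generation 3: 11101101011101111010

11101101011101111010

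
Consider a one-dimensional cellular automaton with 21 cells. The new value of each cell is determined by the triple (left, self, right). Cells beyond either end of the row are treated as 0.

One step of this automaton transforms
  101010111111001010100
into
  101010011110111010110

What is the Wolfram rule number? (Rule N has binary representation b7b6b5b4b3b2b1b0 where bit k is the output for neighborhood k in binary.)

150

position 7: 111 → 1  (bit 7 = 1)
position 11: 110 → 0  (bit 6 = 0)
position 1: 101 → 0  (bit 5 = 0)
position 12: 100 → 1  (bit 4 = 1)
position 6: 011 → 0  (bit 3 = 0)
position 0: 010 → 1  (bit 2 = 1)
position 13: 001 → 1  (bit 1 = 1)
position 20: 000 → 0  (bit 0 = 0)
bits b7..b0 = 10010110 = 150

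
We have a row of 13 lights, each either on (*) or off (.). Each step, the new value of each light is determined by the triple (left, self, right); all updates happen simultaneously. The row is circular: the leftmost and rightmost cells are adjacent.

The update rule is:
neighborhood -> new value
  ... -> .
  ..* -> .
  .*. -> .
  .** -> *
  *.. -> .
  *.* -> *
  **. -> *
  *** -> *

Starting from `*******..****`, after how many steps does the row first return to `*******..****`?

1

*******..****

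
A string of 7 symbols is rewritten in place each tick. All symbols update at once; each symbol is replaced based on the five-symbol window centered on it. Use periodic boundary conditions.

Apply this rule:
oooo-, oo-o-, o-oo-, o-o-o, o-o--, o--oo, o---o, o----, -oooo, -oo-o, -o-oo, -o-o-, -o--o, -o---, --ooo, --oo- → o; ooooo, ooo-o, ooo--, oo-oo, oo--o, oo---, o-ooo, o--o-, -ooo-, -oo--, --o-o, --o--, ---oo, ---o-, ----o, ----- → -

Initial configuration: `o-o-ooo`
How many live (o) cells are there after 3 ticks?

2

-ooo-oo
-----oo
-o---o-
count of o: 2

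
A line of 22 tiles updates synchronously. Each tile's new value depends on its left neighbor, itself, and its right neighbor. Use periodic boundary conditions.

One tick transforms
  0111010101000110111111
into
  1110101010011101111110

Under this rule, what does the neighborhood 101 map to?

At position 0 the neighborhood is 101; the next row has 1 there.

1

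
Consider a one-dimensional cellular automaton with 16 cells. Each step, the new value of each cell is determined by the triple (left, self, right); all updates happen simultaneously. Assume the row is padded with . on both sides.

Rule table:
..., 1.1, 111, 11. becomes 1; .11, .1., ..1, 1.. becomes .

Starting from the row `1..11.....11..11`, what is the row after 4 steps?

..1.1..1.1.1.1..

step 1: ....1.111..1...1
step 2: 111..1.11....1..
step 3: .11...1.1.11...1
step 4: ..1.1..1.1.1.1..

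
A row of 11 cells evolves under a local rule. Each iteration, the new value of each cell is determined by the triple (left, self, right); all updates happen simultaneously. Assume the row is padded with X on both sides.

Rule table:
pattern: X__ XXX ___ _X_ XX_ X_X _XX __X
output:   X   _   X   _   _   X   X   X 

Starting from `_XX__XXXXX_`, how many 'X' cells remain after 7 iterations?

8

XX_XXX____X
__XX__XXXXX
XXX_XXX____
___XX__XXXX
XXXX_XXX___
____XX__XXX
XXXXX_XXX__
count of X: 8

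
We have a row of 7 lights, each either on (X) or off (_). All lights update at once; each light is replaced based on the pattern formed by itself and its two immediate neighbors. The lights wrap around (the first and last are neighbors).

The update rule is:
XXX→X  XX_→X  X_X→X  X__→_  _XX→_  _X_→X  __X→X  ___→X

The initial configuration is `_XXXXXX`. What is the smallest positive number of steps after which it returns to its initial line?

7

step 1: X_XXXXX
step 2: XX_XXXX
step 3: XXX_XXX
step 4: XXXX_XX
step 5: XXXXX_X
step 6: XXXXXX_
step 7: _XXXXXX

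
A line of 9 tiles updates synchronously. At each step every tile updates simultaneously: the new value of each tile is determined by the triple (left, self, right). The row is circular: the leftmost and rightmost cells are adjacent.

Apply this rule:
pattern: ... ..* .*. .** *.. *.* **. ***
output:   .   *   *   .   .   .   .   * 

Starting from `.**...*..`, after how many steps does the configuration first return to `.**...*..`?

*....**..
*...*...*
...**..*.
..*...**.
.**..*...
*...**...
*..*....*
..**...*.
.*....**.
**...*...
....**..*
...*...**
..**..*..
.*...**..
**..*....
...**...*
..*....**
.**...*..

18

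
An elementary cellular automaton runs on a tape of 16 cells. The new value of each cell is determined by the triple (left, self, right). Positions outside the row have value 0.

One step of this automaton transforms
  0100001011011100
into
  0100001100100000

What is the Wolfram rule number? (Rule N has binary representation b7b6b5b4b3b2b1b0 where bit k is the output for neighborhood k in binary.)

36

position 12: 111 → 0  (bit 7 = 0)
position 9: 110 → 0  (bit 6 = 0)
position 7: 101 → 1  (bit 5 = 1)
position 2: 100 → 0  (bit 4 = 0)
position 8: 011 → 0  (bit 3 = 0)
position 1: 010 → 1  (bit 2 = 1)
position 0: 001 → 0  (bit 1 = 0)
position 3: 000 → 0  (bit 0 = 0)
bits b7..b0 = 00100100 = 36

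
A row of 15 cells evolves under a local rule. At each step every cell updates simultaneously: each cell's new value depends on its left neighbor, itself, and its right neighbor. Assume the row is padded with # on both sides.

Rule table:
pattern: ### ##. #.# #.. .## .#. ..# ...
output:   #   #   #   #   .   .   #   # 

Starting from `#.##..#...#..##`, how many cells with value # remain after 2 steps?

11

step 1: ##.###.###.##.#
step 2: ###.###.###.##.
count of #: 11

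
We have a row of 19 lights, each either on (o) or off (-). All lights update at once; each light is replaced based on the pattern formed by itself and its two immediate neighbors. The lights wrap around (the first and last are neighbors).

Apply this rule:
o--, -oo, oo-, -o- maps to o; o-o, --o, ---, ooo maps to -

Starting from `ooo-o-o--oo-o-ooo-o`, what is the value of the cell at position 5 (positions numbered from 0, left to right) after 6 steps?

-

--o-o-oo-oo-o-o-o-o
o-o-o-oo-oo-o-o-o-o
o-o-o-oo-oo-o-o-o-o  (fixed point — unchanged through step 6)
position 5 holds -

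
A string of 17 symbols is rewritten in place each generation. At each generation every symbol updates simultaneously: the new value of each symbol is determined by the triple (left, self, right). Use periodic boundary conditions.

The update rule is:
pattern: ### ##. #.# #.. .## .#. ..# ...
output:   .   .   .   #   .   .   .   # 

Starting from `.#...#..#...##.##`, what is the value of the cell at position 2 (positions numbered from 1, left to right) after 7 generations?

generation 1: ..##..#..##......
generation 2: #...#..#...######
generation 3: .##..#..##.......
generation 4: ...#..#...#######
generation 5: ##..#..##........
generation 6: ..#..#...#######.
generation 7: #..#..##........#
position 2 holds .

.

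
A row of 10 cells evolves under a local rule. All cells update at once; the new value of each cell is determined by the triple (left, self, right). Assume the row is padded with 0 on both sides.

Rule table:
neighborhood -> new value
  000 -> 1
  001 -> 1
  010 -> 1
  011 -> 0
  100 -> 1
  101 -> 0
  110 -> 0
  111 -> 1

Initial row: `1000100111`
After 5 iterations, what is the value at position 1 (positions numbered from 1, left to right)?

iteration 1: 1111111010
iteration 2: 0111110011
iteration 3: 1011101100
iteration 4: 1001000011
iteration 5: 1111111100
position 1 holds 1

1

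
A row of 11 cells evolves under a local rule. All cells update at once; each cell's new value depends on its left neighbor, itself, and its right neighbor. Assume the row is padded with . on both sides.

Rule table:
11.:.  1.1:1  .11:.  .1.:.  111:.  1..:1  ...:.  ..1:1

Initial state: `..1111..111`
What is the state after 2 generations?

.1....11...
1.1..1..1..

1.1..1..1..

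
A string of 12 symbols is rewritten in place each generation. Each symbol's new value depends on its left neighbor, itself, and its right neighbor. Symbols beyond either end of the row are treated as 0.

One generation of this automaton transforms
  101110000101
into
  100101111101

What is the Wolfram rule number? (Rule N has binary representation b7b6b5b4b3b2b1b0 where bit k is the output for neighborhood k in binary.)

151

position 3: 111 → 1  (bit 7 = 1)
position 4: 110 → 0  (bit 6 = 0)
position 1: 101 → 0  (bit 5 = 0)
position 5: 100 → 1  (bit 4 = 1)
position 2: 011 → 0  (bit 3 = 0)
position 0: 010 → 1  (bit 2 = 1)
position 8: 001 → 1  (bit 1 = 1)
position 6: 000 → 1  (bit 0 = 1)
bits b7..b0 = 10010111 = 151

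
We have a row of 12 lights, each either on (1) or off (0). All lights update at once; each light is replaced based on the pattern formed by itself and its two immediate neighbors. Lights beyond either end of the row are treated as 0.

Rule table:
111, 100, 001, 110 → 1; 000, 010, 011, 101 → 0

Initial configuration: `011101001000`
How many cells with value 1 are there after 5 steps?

6

101100110100
000111010010
001011001101
010001110100
101010110010
count of 1: 6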